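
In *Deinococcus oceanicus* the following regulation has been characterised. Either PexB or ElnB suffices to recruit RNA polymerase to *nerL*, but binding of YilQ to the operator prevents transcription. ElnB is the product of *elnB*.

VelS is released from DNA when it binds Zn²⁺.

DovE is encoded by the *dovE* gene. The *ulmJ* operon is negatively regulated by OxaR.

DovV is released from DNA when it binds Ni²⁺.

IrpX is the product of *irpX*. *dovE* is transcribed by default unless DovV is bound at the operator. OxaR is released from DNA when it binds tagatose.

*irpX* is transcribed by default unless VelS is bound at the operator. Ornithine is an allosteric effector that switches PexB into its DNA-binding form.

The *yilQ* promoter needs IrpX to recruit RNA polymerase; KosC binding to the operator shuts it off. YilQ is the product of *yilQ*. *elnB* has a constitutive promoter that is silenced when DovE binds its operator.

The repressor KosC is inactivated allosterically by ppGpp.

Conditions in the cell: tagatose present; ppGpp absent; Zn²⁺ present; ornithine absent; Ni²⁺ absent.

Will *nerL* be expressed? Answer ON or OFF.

ON

ppGpp is absent, so KosC is active.
Zn²⁺ is present, so VelS is inactive.
With no repressor bound, *irpX* is transcribed.
So IrpX is produced and active.
With repressor KosC bound, *yilQ* is not transcribed.
So YilQ is not produced.
Ornithine is absent, so PexB is inactive.
Ni²⁺ is absent, so DovV is active.
With repressor DovV bound, *dovE* is not transcribed.
So DovE is not produced.
With no repressor bound, *elnB* is transcribed.
So ElnB is produced and active.
Activator ElnB is present, so *nerL* is transcribed.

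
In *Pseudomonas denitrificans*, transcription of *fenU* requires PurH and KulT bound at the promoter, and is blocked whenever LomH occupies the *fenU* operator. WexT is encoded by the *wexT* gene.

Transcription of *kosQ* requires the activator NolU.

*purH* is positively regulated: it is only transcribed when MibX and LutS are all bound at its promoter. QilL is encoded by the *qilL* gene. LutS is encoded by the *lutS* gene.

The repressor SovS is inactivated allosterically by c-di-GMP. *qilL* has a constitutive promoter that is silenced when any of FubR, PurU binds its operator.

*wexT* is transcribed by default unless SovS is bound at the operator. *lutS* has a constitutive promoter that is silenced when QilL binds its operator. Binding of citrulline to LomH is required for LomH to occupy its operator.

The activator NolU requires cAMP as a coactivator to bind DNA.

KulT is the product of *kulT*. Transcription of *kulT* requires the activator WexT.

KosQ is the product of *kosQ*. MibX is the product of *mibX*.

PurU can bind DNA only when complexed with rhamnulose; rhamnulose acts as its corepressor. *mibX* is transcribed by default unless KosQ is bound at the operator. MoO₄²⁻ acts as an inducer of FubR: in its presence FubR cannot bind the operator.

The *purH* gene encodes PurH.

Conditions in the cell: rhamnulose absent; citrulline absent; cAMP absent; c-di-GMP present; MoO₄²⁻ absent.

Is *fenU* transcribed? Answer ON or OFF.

ON

cAMP is absent, so NolU is inactive.
Required activator NolU is absent, so *kosQ* is not transcribed.
So KosQ is not produced.
With no repressor bound, *mibX* is transcribed.
So MibX is produced and active.
MoO₄²⁻ is absent, so FubR is active.
Rhamnulose is absent, so PurU is inactive.
With repressor FubR bound, *qilL* is not transcribed.
So QilL is not produced.
With no repressor bound, *lutS* is transcribed.
So LutS is produced and active.
No repressor is bound and MibX and LutS are active, so *purH* is transcribed.
So PurH is produced and active.
Citrulline is absent, so LomH is inactive.
c-di-GMP is present, so SovS is inactive.
With no repressor bound, *wexT* is transcribed.
So WexT is produced and active.
No repressor is bound and WexT is active, so *kulT* is transcribed.
So KulT is produced and active.
No repressor is bound and PurH and KulT are active, so *fenU* is transcribed.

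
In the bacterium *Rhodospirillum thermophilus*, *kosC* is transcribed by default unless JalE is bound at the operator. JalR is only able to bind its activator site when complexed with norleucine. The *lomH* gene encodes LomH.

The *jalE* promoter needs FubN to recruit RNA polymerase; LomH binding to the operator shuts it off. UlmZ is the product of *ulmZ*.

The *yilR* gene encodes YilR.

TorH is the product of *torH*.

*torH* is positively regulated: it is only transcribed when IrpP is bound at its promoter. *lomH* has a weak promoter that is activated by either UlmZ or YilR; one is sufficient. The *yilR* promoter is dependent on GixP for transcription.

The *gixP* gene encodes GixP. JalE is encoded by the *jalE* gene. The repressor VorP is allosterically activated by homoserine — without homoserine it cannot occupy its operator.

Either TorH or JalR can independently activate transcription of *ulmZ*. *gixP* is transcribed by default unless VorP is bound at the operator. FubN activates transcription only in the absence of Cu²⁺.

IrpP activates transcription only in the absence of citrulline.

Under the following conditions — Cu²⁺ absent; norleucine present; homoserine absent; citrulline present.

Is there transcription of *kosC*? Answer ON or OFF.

ON

Citrulline is present, so IrpP is inactive.
Required activator IrpP is absent, so *torH* is not transcribed.
So TorH is not produced.
Norleucine is present, so JalR is active.
Activator JalR is present, so *ulmZ* is transcribed.
So UlmZ is produced and active.
Homoserine is absent, so VorP is inactive.
With no repressor bound, *gixP* is transcribed.
So GixP is produced and active.
No repressor is bound and GixP is active, so *yilR* is transcribed.
So YilR is produced and active.
Activator UlmZ is present, so *lomH* is transcribed.
So LomH is produced and active.
Cu²⁺ is absent, so FubN is active.
With repressor LomH bound, *jalE* is not transcribed.
So JalE is not produced.
With no repressor bound, *kosC* is transcribed.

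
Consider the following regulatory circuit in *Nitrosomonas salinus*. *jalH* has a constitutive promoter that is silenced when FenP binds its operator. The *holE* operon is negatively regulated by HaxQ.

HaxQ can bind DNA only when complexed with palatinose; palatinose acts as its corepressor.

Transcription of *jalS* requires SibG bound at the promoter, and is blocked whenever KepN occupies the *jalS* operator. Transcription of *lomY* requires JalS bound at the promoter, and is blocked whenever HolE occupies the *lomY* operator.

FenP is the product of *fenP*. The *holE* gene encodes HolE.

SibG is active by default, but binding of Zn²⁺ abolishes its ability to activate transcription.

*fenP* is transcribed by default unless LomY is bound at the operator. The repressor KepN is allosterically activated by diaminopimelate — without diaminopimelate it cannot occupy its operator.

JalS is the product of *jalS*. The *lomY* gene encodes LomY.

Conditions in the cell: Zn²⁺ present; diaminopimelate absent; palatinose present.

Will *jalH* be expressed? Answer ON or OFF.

Palatinose is present, so HaxQ is active.
With repressor HaxQ bound, *holE* is not transcribed.
So HolE is not produced.
Zn²⁺ is present, so SibG is inactive.
Diaminopimelate is absent, so KepN is inactive.
Required activator SibG is absent, so *jalS* is not transcribed.
So JalS is not produced.
Required activator JalS is absent, so *lomY* is not transcribed.
So LomY is not produced.
With no repressor bound, *fenP* is transcribed.
So FenP is produced and active.
With repressor FenP bound, *jalH* is not transcribed.

OFF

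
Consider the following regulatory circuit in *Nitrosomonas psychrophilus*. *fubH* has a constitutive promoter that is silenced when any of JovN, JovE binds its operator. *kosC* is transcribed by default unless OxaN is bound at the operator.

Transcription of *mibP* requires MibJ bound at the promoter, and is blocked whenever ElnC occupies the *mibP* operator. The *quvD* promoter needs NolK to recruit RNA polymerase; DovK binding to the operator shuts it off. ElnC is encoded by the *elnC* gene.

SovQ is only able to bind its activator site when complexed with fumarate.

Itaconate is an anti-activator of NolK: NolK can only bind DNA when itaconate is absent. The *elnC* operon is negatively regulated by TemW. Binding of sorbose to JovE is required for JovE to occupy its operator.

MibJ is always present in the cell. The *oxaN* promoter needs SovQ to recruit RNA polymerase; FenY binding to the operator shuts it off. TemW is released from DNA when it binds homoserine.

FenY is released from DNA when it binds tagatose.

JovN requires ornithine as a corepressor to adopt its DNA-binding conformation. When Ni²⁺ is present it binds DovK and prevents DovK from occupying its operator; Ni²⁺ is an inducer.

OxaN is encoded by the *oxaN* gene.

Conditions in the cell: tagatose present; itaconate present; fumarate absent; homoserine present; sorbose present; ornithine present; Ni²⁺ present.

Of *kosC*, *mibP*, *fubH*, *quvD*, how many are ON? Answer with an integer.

1

Fumarate is absent, so SovQ is inactive.
Tagatose is present, so FenY is inactive.
Required activator SovQ is absent, so *oxaN* is not transcribed.
So OxaN is not produced.
With no repressor bound, *kosC* is transcribed.
→ *kosC* is ON.
MibJ is produced constitutively and is active.
Homoserine is present, so TemW is inactive.
With no repressor bound, *elnC* is transcribed.
So ElnC is produced and active.
With repressor ElnC bound, *mibP* is not transcribed.
→ *mibP* is OFF.
Ornithine is present, so JovN is active.
Sorbose is present, so JovE is active.
With repressor JovN bound, *fubH* is not transcribed.
→ *fubH* is OFF.
Ni²⁺ is present, so DovK is inactive.
Itaconate is present, so NolK is inactive.
Required activator NolK is absent, so *quvD* is not transcribed.
→ *quvD* is OFF.
1 of the 4 genes is transcribed.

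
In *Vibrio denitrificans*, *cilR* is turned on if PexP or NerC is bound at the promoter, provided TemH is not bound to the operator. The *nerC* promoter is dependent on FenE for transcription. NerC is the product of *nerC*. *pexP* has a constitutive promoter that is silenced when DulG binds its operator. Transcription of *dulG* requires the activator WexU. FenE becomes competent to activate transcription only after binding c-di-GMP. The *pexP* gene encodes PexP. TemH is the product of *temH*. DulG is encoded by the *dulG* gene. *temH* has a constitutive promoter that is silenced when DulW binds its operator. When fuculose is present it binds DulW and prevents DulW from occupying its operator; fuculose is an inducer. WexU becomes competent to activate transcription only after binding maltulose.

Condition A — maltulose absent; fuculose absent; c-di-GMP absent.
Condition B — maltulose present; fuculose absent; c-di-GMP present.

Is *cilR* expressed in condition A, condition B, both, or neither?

Condition A:
Maltulose is absent, so WexU is inactive.
Required activator WexU is absent, so *dulG* is not transcribed.
So DulG is not produced.
With no repressor bound, *pexP* is transcribed.
So PexP is produced and active.
Fuculose is absent, so DulW is active.
With repressor DulW bound, *temH* is not transcribed.
So TemH is not produced.
c-di-GMP is absent, so FenE is inactive.
Required activator FenE is absent, so *nerC* is not transcribed.
So NerC is not produced.
Activator PexP is present, so *cilR* is transcribed.
→ *cilR* is ON in A.
Condition B:
Maltulose is present, so WexU is active.
No repressor is bound and WexU is active, so *dulG* is transcribed.
So DulG is produced and active.
With repressor DulG bound, *pexP* is not transcribed.
So PexP is not produced.
Fuculose is absent, so DulW is active.
With repressor DulW bound, *temH* is not transcribed.
So TemH is not produced.
c-di-GMP is present, so FenE is active.
No repressor is bound and FenE is active, so *nerC* is transcribed.
So NerC is produced and active.
Activator NerC is present, so *cilR* is transcribed.
→ *cilR* is ON in B.

both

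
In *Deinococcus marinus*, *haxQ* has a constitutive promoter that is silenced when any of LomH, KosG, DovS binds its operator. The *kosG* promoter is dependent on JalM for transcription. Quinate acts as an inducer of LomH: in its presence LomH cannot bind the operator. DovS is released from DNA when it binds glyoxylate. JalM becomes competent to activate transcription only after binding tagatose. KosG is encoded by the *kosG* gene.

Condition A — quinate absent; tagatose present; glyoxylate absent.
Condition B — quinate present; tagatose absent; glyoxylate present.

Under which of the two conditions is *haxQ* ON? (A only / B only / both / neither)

B only

Condition A:
Quinate is absent, so LomH is active.
Tagatose is present, so JalM is active.
No repressor is bound and JalM is active, so *kosG* is transcribed.
So KosG is produced and active.
Glyoxylate is absent, so DovS is active.
With repressor LomH bound, *haxQ* is not transcribed.
→ *haxQ* is OFF in A.
Condition B:
Quinate is present, so LomH is inactive.
Tagatose is absent, so JalM is inactive.
Required activator JalM is absent, so *kosG* is not transcribed.
So KosG is not produced.
Glyoxylate is present, so DovS is inactive.
With no repressor bound, *haxQ* is transcribed.
→ *haxQ* is ON in B.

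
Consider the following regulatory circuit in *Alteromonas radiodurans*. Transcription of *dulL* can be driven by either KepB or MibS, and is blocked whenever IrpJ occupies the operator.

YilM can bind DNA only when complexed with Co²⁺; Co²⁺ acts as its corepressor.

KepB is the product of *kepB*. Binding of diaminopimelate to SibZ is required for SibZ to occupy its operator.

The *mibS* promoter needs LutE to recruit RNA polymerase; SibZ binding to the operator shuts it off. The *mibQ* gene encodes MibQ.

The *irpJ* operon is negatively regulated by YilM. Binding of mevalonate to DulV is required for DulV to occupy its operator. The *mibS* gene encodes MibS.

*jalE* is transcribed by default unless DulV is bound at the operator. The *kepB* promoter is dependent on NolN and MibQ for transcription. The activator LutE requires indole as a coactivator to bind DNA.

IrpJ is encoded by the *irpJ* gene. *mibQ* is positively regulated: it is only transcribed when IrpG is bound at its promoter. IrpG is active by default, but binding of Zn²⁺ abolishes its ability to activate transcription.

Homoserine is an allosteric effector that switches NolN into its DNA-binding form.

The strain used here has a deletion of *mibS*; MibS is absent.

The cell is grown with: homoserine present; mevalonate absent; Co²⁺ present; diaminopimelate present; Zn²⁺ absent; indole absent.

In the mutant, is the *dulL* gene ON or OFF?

Homoserine is present, so NolN is active.
Zn²⁺ is absent, so IrpG is active.
No repressor is bound and IrpG is active, so *mibQ* is transcribed.
So MibQ is produced and active.
No repressor is bound and NolN and MibQ are active, so *kepB* is transcribed.
So KepB is produced and active.
MibS is non-functional in this strain, so it has no effect.
Co²⁺ is present, so YilM is active.
With repressor YilM bound, *irpJ* is not transcribed.
So IrpJ is not produced.
Activator KepB is present, so *dulL* is transcribed.

ON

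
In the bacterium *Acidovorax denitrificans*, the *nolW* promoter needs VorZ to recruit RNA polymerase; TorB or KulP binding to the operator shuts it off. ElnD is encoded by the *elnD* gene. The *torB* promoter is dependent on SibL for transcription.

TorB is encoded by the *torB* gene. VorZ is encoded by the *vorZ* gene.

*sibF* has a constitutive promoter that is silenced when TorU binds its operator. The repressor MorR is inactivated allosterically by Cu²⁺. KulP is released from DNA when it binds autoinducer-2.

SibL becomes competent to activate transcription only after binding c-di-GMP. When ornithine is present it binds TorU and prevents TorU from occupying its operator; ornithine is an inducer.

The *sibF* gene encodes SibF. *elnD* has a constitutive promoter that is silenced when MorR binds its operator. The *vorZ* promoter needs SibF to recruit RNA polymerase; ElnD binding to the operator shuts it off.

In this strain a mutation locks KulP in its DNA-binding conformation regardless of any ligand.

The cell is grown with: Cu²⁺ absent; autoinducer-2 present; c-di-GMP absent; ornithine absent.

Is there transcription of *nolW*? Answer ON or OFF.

OFF

c-di-GMP is absent, so SibL is inactive.
Required activator SibL is absent, so *torB* is not transcribed.
So TorB is not produced.
Ornithine is absent, so TorU is active.
With repressor TorU bound, *sibF* is not transcribed.
So SibF is not produced.
Cu²⁺ is absent, so MorR is active.
With repressor MorR bound, *elnD* is not transcribed.
So ElnD is not produced.
Required activator SibF is absent, so *vorZ* is not transcribed.
So VorZ is not produced.
KulP is constitutively active in this strain.
With repressor KulP bound, *nolW* is not transcribed.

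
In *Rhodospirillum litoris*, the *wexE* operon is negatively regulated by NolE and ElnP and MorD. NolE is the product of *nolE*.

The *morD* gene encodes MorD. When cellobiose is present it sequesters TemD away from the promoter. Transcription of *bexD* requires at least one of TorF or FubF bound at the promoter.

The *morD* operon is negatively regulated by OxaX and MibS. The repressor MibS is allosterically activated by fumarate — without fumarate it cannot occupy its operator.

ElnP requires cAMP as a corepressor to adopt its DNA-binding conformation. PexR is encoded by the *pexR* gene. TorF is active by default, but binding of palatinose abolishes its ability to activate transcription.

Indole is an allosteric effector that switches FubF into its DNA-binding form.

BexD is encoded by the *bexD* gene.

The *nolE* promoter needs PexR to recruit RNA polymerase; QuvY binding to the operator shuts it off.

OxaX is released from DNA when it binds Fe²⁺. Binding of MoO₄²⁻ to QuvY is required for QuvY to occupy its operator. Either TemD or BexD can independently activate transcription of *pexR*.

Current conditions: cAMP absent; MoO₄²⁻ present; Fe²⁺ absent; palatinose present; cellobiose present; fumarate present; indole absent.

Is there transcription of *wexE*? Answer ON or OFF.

MoO₄²⁻ is present, so QuvY is active.
Cellobiose is present, so TemD is inactive.
Palatinose is present, so TorF is inactive.
Indole is absent, so FubF is inactive.
No activator is available at the *bexD* promoter, so *bexD* is not transcribed.
So BexD is not produced.
No activator is available at the *pexR* promoter, so *pexR* is not transcribed.
So PexR is not produced.
With repressor QuvY bound, *nolE* is not transcribed.
So NolE is not produced.
cAMP is absent, so ElnP is inactive.
Fe²⁺ is absent, so OxaX is active.
Fumarate is present, so MibS is active.
With repressor OxaX bound, *morD* is not transcribed.
So MorD is not produced.
With no repressor bound, *wexE* is transcribed.

ON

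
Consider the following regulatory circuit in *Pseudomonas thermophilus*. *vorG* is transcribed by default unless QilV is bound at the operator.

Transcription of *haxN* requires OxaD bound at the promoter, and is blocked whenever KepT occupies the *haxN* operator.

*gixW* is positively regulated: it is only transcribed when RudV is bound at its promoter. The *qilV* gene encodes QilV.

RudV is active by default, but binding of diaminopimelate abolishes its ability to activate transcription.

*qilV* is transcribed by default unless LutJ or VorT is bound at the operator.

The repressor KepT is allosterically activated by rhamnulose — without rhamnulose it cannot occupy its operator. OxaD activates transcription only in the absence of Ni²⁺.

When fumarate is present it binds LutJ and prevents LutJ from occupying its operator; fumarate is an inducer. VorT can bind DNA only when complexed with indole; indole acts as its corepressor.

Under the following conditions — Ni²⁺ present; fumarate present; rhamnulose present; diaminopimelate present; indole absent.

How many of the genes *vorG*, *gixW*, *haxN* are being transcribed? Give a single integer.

0

Fumarate is present, so LutJ is inactive.
Indole is absent, so VorT is inactive.
With no repressor bound, *qilV* is transcribed.
So QilV is produced and active.
With repressor QilV bound, *vorG* is not transcribed.
→ *vorG* is OFF.
Diaminopimelate is present, so RudV is inactive.
Required activator RudV is absent, so *gixW* is not transcribed.
→ *gixW* is OFF.
Rhamnulose is present, so KepT is active.
Ni²⁺ is present, so OxaD is inactive.
With repressor KepT bound, *haxN* is not transcribed.
→ *haxN* is OFF.
0 of the 3 genes are transcribed.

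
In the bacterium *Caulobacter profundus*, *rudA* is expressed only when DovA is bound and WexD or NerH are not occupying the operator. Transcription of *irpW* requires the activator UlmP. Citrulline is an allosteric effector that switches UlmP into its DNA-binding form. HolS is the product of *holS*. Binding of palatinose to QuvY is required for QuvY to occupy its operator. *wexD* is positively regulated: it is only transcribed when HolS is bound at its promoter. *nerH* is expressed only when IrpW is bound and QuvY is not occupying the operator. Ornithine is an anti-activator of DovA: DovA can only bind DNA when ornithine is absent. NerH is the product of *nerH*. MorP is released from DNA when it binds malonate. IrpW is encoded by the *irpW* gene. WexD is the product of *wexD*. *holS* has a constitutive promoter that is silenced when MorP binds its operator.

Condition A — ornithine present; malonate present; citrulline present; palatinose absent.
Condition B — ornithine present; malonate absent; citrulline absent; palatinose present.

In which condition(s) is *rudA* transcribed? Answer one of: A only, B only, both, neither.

neither

Condition A:
Ornithine is present, so DovA is inactive.
Malonate is present, so MorP is inactive.
With no repressor bound, *holS* is transcribed.
So HolS is produced and active.
No repressor is bound and HolS is active, so *wexD* is transcribed.
So WexD is produced and active.
Citrulline is present, so UlmP is active.
No repressor is bound and UlmP is active, so *irpW* is transcribed.
So IrpW is produced and active.
Palatinose is absent, so QuvY is inactive.
No repressor is bound and IrpW is active, so *nerH* is transcribed.
So NerH is produced and active.
With repressor WexD bound, *rudA* is not transcribed.
→ *rudA* is OFF in A.
Condition B:
Ornithine is present, so DovA is inactive.
Malonate is absent, so MorP is active.
With repressor MorP bound, *holS* is not transcribed.
So HolS is not produced.
Required activator HolS is absent, so *wexD* is not transcribed.
So WexD is not produced.
Citrulline is absent, so UlmP is inactive.
Required activator UlmP is absent, so *irpW* is not transcribed.
So IrpW is not produced.
Palatinose is present, so QuvY is active.
With repressor QuvY bound, *nerH* is not transcribed.
So NerH is not produced.
Required activator DovA is absent, so *rudA* is not transcribed.
→ *rudA* is OFF in B.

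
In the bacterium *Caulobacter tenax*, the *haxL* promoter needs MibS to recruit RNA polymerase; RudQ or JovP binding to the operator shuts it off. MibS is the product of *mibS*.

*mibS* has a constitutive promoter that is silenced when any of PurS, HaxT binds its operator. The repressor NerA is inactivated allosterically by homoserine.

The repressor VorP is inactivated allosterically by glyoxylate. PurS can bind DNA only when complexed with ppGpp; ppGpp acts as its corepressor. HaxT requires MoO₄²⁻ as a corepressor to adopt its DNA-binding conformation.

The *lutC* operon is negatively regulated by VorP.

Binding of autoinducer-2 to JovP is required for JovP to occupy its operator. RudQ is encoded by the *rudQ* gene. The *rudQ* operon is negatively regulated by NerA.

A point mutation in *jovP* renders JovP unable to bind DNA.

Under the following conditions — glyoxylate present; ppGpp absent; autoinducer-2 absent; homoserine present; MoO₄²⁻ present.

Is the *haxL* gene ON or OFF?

Homoserine is present, so NerA is inactive.
With no repressor bound, *rudQ* is transcribed.
So RudQ is produced and active.
JovP is non-functional in this strain, so it has no effect.
ppGpp is absent, so PurS is inactive.
MoO₄²⁻ is present, so HaxT is active.
With repressor HaxT bound, *mibS* is not transcribed.
So MibS is not produced.
With repressor RudQ bound, *haxL* is not transcribed.

OFF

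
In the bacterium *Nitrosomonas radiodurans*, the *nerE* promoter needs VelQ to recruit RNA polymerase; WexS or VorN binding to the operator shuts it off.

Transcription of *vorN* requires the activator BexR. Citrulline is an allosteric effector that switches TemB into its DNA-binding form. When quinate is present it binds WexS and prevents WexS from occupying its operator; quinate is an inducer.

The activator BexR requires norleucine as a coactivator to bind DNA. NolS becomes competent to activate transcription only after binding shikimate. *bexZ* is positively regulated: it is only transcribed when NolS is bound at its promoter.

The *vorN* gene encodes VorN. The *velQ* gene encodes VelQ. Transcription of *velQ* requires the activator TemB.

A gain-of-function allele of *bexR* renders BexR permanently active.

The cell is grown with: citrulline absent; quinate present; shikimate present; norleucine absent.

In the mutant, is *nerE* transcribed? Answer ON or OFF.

Quinate is present, so WexS is inactive.
BexR is constitutively active in this strain.
No repressor is bound and BexR is active, so *vorN* is transcribed.
So VorN is produced and active.
Citrulline is absent, so TemB is inactive.
Required activator TemB is absent, so *velQ* is not transcribed.
So VelQ is not produced.
With repressor VorN bound, *nerE* is not transcribed.

OFF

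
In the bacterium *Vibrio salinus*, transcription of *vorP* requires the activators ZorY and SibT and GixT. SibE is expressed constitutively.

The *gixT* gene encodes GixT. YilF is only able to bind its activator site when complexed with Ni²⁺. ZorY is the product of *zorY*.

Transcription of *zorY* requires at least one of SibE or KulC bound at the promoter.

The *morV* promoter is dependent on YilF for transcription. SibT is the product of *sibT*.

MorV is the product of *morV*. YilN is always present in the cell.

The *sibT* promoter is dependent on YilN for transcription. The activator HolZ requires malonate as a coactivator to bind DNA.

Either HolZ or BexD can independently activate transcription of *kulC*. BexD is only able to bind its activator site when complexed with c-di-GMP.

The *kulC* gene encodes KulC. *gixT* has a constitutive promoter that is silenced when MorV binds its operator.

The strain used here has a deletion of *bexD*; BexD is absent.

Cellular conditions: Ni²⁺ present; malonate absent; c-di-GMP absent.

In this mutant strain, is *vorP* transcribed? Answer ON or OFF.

SibE is produced constitutively and is active.
Malonate is absent, so HolZ is inactive.
BexD is non-functional in this strain, so it has no effect.
No activator is available at the *kulC* promoter, so *kulC* is not transcribed.
So KulC is not produced.
Activator SibE is present, so *zorY* is transcribed.
So ZorY is produced and active.
YilN is produced constitutively and is active.
No repressor is bound and YilN is active, so *sibT* is transcribed.
So SibT is produced and active.
Ni²⁺ is present, so YilF is active.
No repressor is bound and YilF is active, so *morV* is transcribed.
So MorV is produced and active.
With repressor MorV bound, *gixT* is not transcribed.
So GixT is not produced.
Required activator GixT is absent, so *vorP* is not transcribed.

OFF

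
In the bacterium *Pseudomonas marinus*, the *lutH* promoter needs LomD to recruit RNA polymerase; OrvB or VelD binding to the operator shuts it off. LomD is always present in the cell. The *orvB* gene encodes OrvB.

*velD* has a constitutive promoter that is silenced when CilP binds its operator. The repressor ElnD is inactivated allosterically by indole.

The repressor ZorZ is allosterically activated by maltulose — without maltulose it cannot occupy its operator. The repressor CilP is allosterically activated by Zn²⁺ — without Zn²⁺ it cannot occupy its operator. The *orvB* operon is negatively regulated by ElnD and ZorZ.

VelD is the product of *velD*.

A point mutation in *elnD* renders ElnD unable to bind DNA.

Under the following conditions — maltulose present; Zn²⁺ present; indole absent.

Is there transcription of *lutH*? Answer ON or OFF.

ElnD is non-functional in this strain, so it has no effect.
Maltulose is present, so ZorZ is active.
With repressor ZorZ bound, *orvB* is not transcribed.
So OrvB is not produced.
LomD is produced constitutively and is active.
Zn²⁺ is present, so CilP is active.
With repressor CilP bound, *velD* is not transcribed.
So VelD is not produced.
No repressor is bound and LomD is active, so *lutH* is transcribed.

ON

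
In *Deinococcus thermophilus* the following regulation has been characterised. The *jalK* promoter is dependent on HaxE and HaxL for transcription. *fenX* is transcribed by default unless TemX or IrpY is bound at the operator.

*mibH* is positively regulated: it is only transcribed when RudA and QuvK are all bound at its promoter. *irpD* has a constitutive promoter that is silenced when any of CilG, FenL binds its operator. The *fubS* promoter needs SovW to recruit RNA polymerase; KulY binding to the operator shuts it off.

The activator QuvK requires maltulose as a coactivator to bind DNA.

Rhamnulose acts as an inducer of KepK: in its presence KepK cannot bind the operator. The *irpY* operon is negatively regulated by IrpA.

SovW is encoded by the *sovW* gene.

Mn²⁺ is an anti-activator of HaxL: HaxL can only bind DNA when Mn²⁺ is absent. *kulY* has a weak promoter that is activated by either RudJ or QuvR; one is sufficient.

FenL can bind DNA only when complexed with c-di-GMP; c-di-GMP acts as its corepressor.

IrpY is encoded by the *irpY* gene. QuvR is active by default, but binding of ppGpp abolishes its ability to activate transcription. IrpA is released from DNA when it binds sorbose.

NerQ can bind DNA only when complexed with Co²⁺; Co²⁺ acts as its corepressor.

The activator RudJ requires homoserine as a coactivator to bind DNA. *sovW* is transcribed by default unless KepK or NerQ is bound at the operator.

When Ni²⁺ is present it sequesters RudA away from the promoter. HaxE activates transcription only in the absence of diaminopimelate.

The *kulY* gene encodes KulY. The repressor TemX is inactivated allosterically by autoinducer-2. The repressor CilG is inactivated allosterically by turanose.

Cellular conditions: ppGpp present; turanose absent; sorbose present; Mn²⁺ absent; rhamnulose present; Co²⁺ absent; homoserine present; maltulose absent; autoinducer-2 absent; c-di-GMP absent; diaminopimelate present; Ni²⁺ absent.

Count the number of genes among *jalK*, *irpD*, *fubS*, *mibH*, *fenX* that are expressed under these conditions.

0

Diaminopimelate is present, so HaxE is inactive.
Mn²⁺ is absent, so HaxL is active.
Required activator HaxE is absent, so *jalK* is not transcribed.
→ *jalK* is OFF.
Turanose is absent, so CilG is active.
c-di-GMP is absent, so FenL is inactive.
With repressor CilG bound, *irpD* is not transcribed.
→ *irpD* is OFF.
Rhamnulose is present, so KepK is inactive.
Co²⁺ is absent, so NerQ is inactive.
With no repressor bound, *sovW* is transcribed.
So SovW is produced and active.
Homoserine is present, so RudJ is active.
ppGpp is present, so QuvR is inactive.
Activator RudJ is present, so *kulY* is transcribed.
So KulY is produced and active.
With repressor KulY bound, *fubS* is not transcribed.
→ *fubS* is OFF.
Ni²⁺ is absent, so RudA is active.
Maltulose is absent, so QuvK is inactive.
Required activator QuvK is absent, so *mibH* is not transcribed.
→ *mibH* is OFF.
Autoinducer-2 is absent, so TemX is active.
Sorbose is present, so IrpA is inactive.
With no repressor bound, *irpY* is transcribed.
So IrpY is produced and active.
With repressor TemX bound, *fenX* is not transcribed.
→ *fenX* is OFF.
0 of the 5 genes are transcribed.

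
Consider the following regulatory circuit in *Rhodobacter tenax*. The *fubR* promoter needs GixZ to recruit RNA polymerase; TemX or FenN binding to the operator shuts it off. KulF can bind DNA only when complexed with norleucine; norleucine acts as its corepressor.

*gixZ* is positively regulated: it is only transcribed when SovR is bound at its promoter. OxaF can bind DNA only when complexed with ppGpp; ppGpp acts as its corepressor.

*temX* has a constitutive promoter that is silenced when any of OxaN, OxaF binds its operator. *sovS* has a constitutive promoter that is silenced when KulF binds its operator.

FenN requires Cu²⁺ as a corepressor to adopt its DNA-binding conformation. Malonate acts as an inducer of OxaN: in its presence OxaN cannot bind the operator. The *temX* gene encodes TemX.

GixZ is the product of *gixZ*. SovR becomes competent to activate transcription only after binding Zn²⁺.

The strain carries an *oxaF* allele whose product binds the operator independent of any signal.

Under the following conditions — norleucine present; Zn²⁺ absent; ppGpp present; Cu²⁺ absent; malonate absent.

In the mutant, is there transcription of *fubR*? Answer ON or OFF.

Malonate is absent, so OxaN is active.
OxaF is constitutively active in this strain.
With repressor OxaN bound, *temX* is not transcribed.
So TemX is not produced.
Cu²⁺ is absent, so FenN is inactive.
Zn²⁺ is absent, so SovR is inactive.
Required activator SovR is absent, so *gixZ* is not transcribed.
So GixZ is not produced.
Required activator GixZ is absent, so *fubR* is not transcribed.

OFF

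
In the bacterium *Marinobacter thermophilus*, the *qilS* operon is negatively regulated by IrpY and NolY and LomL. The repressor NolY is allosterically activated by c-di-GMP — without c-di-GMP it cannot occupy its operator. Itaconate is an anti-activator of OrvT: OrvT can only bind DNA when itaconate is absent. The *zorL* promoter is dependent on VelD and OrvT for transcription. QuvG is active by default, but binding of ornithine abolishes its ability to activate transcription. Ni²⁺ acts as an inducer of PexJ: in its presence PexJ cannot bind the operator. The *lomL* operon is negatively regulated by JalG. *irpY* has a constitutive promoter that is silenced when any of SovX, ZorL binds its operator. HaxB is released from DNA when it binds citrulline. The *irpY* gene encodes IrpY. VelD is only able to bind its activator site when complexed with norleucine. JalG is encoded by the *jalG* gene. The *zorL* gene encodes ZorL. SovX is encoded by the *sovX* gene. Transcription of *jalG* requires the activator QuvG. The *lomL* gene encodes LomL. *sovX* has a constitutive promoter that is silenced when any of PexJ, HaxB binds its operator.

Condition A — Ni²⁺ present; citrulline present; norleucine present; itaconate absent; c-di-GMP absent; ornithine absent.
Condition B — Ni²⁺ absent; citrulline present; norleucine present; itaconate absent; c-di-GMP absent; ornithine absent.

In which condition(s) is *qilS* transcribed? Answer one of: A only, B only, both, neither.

both

Condition A:
Ni²⁺ is present, so PexJ is inactive.
Citrulline is present, so HaxB is inactive.
With no repressor bound, *sovX* is transcribed.
So SovX is produced and active.
Norleucine is present, so VelD is active.
Itaconate is absent, so OrvT is active.
No repressor is bound and VelD and OrvT are active, so *zorL* is transcribed.
So ZorL is produced and active.
With repressor SovX bound, *irpY* is not transcribed.
So IrpY is not produced.
c-di-GMP is absent, so NolY is inactive.
Ornithine is absent, so QuvG is active.
No repressor is bound and QuvG is active, so *jalG* is transcribed.
So JalG is produced and active.
With repressor JalG bound, *lomL* is not transcribed.
So LomL is not produced.
With no repressor bound, *qilS* is transcribed.
→ *qilS* is ON in A.
Condition B:
Ni²⁺ is absent, so PexJ is active.
Citrulline is present, so HaxB is inactive.
With repressor PexJ bound, *sovX* is not transcribed.
So SovX is not produced.
Norleucine is present, so VelD is active.
Itaconate is absent, so OrvT is active.
No repressor is bound and VelD and OrvT are active, so *zorL* is transcribed.
So ZorL is produced and active.
With repressor ZorL bound, *irpY* is not transcribed.
So IrpY is not produced.
c-di-GMP is absent, so NolY is inactive.
Ornithine is absent, so QuvG is active.
No repressor is bound and QuvG is active, so *jalG* is transcribed.
So JalG is produced and active.
With repressor JalG bound, *lomL* is not transcribed.
So LomL is not produced.
With no repressor bound, *qilS* is transcribed.
→ *qilS* is ON in B.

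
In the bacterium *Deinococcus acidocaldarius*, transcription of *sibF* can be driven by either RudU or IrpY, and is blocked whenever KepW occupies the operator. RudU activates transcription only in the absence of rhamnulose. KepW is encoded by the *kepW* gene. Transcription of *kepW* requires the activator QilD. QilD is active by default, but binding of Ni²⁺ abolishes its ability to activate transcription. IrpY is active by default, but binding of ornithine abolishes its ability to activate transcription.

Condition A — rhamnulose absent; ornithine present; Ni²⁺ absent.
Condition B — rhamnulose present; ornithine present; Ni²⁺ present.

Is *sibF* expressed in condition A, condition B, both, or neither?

Condition A:
Rhamnulose is absent, so RudU is active.
Ornithine is present, so IrpY is inactive.
Ni²⁺ is absent, so QilD is active.
No repressor is bound and QilD is active, so *kepW* is transcribed.
So KepW is produced and active.
With repressor KepW bound, *sibF* is not transcribed.
→ *sibF* is OFF in A.
Condition B:
Rhamnulose is present, so RudU is inactive.
Ornithine is present, so IrpY is inactive.
Ni²⁺ is present, so QilD is inactive.
Required activator QilD is absent, so *kepW* is not transcribed.
So KepW is not produced.
No activator is available at the *sibF* promoter, so *sibF* is not transcribed.
→ *sibF* is OFF in B.

neither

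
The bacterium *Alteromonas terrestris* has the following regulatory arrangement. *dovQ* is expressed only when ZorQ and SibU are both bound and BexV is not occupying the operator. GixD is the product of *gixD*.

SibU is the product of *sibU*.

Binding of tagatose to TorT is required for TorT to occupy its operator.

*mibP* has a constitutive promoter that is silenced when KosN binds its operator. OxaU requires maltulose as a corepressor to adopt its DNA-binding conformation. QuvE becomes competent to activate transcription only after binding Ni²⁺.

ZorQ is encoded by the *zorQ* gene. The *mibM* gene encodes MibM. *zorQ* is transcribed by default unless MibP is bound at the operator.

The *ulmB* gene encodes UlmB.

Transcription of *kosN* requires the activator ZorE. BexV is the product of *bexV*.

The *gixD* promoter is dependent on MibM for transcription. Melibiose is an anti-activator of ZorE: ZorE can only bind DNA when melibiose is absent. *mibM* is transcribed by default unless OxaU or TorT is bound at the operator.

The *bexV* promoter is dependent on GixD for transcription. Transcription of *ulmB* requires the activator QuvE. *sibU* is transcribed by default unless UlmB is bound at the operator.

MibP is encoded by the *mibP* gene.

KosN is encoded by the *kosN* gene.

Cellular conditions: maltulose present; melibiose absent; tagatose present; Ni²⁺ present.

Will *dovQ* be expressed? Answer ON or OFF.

OFF

Melibiose is absent, so ZorE is active.
No repressor is bound and ZorE is active, so *kosN* is transcribed.
So KosN is produced and active.
With repressor KosN bound, *mibP* is not transcribed.
So MibP is not produced.
With no repressor bound, *zorQ* is transcribed.
So ZorQ is produced and active.
Ni²⁺ is present, so QuvE is active.
No repressor is bound and QuvE is active, so *ulmB* is transcribed.
So UlmB is produced and active.
With repressor UlmB bound, *sibU* is not transcribed.
So SibU is not produced.
Maltulose is present, so OxaU is active.
Tagatose is present, so TorT is active.
With repressor OxaU bound, *mibM* is not transcribed.
So MibM is not produced.
Required activator MibM is absent, so *gixD* is not transcribed.
So GixD is not produced.
Required activator GixD is absent, so *bexV* is not transcribed.
So BexV is not produced.
Required activator SibU is absent, so *dovQ* is not transcribed.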